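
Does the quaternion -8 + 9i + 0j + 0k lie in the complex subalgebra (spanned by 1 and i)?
Yes. The quaternion -8 + 9i has j- and k-coefficients y = z = 0, so it lies in the complex subalgebra spanned by 1 and i.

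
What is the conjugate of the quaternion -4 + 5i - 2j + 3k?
-4 - 5i + 2j - 3k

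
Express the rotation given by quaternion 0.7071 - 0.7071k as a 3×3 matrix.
[[0, 1, 0], [-1, 0, 0], [0, 0, 1]]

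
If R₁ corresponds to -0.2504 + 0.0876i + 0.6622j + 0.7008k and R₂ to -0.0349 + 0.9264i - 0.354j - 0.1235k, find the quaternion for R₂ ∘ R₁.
0.2486 - 0.4013i - 0.5945j + 0.6509k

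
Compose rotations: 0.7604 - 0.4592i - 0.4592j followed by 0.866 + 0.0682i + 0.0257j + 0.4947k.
0.7016 - 0.1186i - 0.6053j + 0.3567k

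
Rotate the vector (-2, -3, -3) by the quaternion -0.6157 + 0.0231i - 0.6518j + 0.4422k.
(-3.531, 0.97, 2.931)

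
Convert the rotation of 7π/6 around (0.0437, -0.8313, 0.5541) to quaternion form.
-0.2588 + 0.0422i - 0.803j + 0.5352k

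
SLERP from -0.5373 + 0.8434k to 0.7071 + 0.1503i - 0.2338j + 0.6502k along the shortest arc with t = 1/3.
-0.1153 + 0.0687i - 0.1068j + 0.9852k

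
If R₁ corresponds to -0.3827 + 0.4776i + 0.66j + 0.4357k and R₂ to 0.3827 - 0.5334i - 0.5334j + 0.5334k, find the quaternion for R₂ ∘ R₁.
0.2279 - 0.1975i + 0.9439j - 0.1347k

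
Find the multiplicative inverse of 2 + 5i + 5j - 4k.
0.0286 - 0.0714i - 0.0714j + 0.0571k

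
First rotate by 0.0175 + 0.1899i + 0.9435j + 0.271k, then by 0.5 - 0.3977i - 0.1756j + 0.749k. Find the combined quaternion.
0.047 - 0.6663i + 0.7187j - 0.1933k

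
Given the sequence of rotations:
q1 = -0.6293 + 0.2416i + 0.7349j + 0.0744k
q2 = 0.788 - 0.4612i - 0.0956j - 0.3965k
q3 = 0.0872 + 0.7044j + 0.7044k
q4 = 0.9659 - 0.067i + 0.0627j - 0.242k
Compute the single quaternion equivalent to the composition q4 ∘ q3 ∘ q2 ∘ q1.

q2 · q1 = -0.2847 + 0.7649i + 0.5778j - 0.0077k
q3 · q2 · q1 = -0.4264 - 0.3457i + 0.3886j - 0.74k
q4 · q3 · q2 · q1 = -0.6385 - 0.2577i + 0.3827j - 0.6159k
-0.6385 - 0.2577i + 0.3827j - 0.6159k


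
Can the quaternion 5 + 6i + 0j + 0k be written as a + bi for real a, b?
Yes. The quaternion 5 + 6i has j- and k-coefficients y = z = 0, so it lies in the complex subalgebra spanned by 1 and i.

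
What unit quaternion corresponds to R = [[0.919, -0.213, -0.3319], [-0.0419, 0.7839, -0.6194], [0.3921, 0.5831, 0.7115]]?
0.9239 + 0.3254i - 0.1959j + 0.0463k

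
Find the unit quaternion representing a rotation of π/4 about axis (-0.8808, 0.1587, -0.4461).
0.9239 - 0.3371i + 0.0607j - 0.1707k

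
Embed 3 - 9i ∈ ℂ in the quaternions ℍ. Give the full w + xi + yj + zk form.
3 - 9i + 0j + 0k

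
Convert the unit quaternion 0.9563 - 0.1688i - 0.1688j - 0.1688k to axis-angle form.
axis = (-√3/3, -√3/3, -√3/3), θ = 34°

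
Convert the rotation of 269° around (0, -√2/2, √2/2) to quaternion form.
-0.7009 - 0.5043j + 0.5043k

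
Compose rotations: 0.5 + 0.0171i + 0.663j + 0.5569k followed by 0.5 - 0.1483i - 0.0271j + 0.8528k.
-0.2044 - 0.6461i + 0.4151j + 0.607k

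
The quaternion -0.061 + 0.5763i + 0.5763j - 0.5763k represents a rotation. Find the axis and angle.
axis = (√3/3, √3/3, -√3/3), θ = 187°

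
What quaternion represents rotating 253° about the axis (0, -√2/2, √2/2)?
-0.5948 - 0.5684j + 0.5684k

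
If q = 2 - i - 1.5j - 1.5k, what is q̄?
2 + i + 1.5j + 1.5k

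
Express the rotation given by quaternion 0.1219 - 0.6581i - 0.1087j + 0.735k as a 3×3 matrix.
[[-0.1041, -0.0361, -0.9939], [0.3223, -0.9466, 0.0007], [-0.9409, -0.3202, 0.1102]]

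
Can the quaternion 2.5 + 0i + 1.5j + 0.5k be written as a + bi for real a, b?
No. The quaternion 2.5 + 1.5j + 0.5k has j-coefficient y = 1.5 and k-coefficient z = 0.5, not both zero, so it does not lie in the complex subalgebra spanned by 1 and i.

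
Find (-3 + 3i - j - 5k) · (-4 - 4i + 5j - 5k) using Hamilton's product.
4 + 30i + 24j + 46k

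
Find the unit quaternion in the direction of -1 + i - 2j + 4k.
-0.2132 + 0.2132i - 0.4264j + 0.8528k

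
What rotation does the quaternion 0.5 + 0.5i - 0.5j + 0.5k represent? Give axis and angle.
axis = (√3/3, -√3/3, √3/3), θ = 2π/3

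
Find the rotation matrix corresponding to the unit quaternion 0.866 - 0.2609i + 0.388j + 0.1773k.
[[0.636, -0.5095, 0.5795], [0.1046, 0.801, 0.5895], [-0.7645, -0.3143, 0.5628]]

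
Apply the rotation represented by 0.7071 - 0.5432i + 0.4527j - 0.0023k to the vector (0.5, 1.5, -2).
(-1.723, -1.165, -1.474)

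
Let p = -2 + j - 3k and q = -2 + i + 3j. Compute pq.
1 + 7i - 11j + 5k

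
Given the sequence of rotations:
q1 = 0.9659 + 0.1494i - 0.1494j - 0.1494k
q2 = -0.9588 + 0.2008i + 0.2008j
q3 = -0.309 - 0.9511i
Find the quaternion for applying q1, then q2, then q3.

q2 · q1 = -0.9261 + 0.0207i + 0.3672j + 0.0832k
q3 · q2 · q1 = 0.3059 + 0.8744i - 0.0343j - 0.375k
0.3059 + 0.8744i - 0.0343j - 0.375k


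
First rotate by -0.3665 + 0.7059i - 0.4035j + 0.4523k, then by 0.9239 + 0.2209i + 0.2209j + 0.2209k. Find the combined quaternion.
-0.5053 + 0.7603i - 0.3977j + 0.0919k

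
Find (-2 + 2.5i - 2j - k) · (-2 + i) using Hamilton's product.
1.5 - 7i + 3j + 4k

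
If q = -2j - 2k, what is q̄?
2j + 2k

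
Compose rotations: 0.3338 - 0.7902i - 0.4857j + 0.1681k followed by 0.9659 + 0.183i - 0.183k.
0.4978 - 0.7911i - 0.3553j + 0.0124k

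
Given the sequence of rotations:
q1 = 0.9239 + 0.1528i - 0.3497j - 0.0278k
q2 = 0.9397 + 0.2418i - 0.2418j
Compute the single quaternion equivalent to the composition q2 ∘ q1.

q2 · q1 = 0.7467 + 0.3737i - 0.5453j - 0.0737k
0.7467 + 0.3737i - 0.5453j - 0.0737k


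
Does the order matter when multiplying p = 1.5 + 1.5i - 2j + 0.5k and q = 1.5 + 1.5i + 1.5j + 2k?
Yes: pq = 2 - 0.25i - 3j + 9k ≠ 2 + 9.25i + 1.5j - 1.5k = qp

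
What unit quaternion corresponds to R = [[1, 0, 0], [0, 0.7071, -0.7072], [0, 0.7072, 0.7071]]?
0.9239 + 0.3827i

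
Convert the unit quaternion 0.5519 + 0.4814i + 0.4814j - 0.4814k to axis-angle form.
axis = (√3/3, √3/3, -√3/3), θ = 113°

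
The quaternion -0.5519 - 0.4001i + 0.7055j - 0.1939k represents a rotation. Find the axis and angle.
axis = (-0.4798, 0.846, -0.2325), θ = 247°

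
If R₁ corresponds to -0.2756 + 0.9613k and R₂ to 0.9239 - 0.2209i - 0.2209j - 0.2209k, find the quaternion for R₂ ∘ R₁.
-0.0423 - 0.1515i + 0.2732j + 0.949k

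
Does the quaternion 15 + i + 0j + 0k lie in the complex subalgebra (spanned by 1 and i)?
Yes. The quaternion 15 + i has j- and k-coefficients y = z = 0, so it lies in the complex subalgebra spanned by 1 and i.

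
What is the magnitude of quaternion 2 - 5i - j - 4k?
√46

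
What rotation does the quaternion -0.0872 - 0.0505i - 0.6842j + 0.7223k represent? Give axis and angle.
axis = (-0.0507, -0.6868, 0.7251), θ = 190°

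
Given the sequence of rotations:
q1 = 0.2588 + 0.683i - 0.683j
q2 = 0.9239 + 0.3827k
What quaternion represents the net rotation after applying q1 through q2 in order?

q2 · q1 = 0.2391 + 0.8924i - 0.3696j + 0.099k
0.2391 + 0.8924i - 0.3696j + 0.099k


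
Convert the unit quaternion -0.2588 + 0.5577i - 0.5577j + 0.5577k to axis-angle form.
axis = (√3/3, -√3/3, √3/3), θ = 7π/6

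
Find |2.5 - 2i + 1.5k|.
3.536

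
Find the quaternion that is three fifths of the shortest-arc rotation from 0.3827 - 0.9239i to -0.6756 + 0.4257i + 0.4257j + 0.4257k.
0.6103 - 0.6884i - 0.2772j - 0.2772k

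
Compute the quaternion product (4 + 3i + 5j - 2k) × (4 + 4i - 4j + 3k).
30 + 35i - 13j - 28k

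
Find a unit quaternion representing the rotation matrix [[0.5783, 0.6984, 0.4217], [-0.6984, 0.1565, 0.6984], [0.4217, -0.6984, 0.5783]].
0.7604 - 0.4592i - 0.4592k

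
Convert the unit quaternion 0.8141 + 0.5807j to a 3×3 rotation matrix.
[[0.3256, 0, 0.9455], [0, 1, 0], [-0.9455, 0, 0.3256]]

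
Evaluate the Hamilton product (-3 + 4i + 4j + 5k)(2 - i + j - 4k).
14 - 10i + 16j + 30k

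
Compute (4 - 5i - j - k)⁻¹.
0.093 + 0.1163i + 0.0233j + 0.0233k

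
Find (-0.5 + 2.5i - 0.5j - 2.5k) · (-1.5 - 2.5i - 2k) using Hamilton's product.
2 - 1.5i + 12j + 3.5k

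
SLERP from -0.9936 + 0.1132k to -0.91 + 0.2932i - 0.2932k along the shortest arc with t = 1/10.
-0.9969 + 0.0306i + 0.0721k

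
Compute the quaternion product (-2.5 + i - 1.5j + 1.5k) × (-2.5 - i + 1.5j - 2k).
12.5 + 0.75i + 0.5j + 1.25k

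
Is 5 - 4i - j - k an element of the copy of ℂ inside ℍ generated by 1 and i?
No. The quaternion 5 - 4i - j - k has j-coefficient y = -1 and k-coefficient z = -1, not both zero, so it does not lie in the complex subalgebra spanned by 1 and i.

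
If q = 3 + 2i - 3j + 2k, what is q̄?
3 - 2i + 3j - 2k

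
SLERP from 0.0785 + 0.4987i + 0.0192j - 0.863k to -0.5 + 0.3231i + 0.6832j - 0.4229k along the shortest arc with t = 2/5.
-0.1816 + 0.4902i + 0.3339j - 0.7844k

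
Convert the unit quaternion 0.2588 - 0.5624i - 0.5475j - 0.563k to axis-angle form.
axis = (-0.5822, -0.5668, -0.5829), θ = 5π/6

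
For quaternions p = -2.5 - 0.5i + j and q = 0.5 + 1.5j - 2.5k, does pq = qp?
No: pq = -2.75 - 2.75i - 4.5j + 5.5k ≠ -2.75 + 2.25i - 2j + 7k = qp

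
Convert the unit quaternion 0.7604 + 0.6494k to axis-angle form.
axis = (0, 0, 1), θ = 81°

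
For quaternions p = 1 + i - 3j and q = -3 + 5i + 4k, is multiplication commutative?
No: pq = -8 - 10i + 5j + 19k ≠ -8 + 14i + 13j - 11k = qp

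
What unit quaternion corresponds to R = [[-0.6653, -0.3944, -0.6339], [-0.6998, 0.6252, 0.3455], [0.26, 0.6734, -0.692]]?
-0.2588 - 0.3168i + 0.8635j + 0.295k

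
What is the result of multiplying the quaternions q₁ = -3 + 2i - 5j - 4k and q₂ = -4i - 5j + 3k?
-5 - 23i + 25j - 39k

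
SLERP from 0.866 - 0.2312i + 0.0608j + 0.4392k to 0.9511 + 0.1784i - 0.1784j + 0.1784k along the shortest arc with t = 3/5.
0.9518 + 0.0141i - 0.0853j + 0.2942k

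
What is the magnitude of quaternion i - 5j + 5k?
√51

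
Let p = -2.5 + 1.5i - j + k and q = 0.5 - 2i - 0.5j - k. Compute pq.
2.25 + 7.25i + 0.25j + 0.25k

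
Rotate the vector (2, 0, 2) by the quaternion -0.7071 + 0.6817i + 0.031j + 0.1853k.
(2.276, 1.512, 0.73)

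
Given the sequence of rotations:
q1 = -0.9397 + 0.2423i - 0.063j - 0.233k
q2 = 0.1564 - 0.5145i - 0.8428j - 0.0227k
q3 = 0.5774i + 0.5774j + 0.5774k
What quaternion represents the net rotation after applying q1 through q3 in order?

q2 · q1 = -0.0807 + 0.7163i + 0.6567j + 0.2215k
q3 · q2 · q1 = -0.9207 - 0.2979i + 0.2391j - 0.081k
-0.9207 - 0.2979i + 0.2391j - 0.081k


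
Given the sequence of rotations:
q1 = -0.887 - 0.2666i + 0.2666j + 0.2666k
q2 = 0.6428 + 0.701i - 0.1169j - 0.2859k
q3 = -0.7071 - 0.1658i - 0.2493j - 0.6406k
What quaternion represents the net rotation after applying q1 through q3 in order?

q2 · q1 = -0.2759 - 0.7481i + 0.1644j + 0.5807k
q3 · q2 · q1 = 0.484 + 0.5353i + 0.528j - 0.4476k
0.484 + 0.5353i + 0.528j - 0.4476k


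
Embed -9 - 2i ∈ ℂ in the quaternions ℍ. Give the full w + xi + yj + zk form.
-9 - 2i + 0j + 0k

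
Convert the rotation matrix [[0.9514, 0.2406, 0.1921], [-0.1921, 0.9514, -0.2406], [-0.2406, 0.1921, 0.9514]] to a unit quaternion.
0.9816 + 0.1102i + 0.1102j - 0.1102k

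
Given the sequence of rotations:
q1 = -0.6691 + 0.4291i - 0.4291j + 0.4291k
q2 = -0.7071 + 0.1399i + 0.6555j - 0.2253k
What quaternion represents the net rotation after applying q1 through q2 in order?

q2 · q1 = 0.791 - 0.2124i - 0.2919j - 0.494k
0.791 - 0.2124i - 0.2919j - 0.494k


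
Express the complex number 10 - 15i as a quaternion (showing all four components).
10 - 15i + 0j + 0k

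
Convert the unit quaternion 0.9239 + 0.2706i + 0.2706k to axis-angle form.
axis = (√2/2, 0, √2/2), θ = π/4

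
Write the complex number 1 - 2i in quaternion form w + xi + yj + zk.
1 - 2i + 0j + 0k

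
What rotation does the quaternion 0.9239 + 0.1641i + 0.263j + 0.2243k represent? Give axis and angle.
axis = (0.4289, 0.6873, 0.5862), θ = π/4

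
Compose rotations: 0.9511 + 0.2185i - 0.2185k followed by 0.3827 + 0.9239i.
0.1621 + 0.9623i + 0.2019j - 0.0836k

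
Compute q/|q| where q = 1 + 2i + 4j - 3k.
0.1826 + 0.3651i + 0.7303j - 0.5477k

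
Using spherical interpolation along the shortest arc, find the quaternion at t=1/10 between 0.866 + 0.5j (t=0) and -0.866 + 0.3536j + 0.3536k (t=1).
0.9053 + 0.4228j - 0.0414k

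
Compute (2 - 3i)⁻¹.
0.1538 + 0.2308i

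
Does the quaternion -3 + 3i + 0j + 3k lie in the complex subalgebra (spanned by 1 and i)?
No. The quaternion -3 + 3i + 3k has j-coefficient y = 0 and k-coefficient z = 3, not both zero, so it does not lie in the complex subalgebra spanned by 1 and i.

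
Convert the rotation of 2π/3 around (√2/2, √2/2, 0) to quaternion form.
0.5 + 0.6124i + 0.6124j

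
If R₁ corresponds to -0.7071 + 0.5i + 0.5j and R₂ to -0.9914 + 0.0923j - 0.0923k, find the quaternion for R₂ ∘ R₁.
0.6549 - 0.4496i - 0.6071j + 0.0191k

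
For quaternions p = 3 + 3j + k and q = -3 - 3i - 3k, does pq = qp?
No: pq = -6 - 18i - 12j - 3k ≠ -6 - 6j - 21k = qp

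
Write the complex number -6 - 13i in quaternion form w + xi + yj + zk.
-6 - 13i + 0j + 0k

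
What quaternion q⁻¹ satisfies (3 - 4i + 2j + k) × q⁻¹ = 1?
0.1 + 0.1333i - 0.0667j - 0.0333k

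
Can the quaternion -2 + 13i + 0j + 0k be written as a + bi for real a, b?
Yes. The quaternion -2 + 13i has j- and k-coefficients y = z = 0, so it lies in the complex subalgebra spanned by 1 and i.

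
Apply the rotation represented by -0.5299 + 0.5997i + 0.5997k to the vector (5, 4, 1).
(4.665, -4.296, 1.335)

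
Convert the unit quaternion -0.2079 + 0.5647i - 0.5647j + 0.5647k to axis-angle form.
axis = (√3/3, -√3/3, √3/3), θ = 204°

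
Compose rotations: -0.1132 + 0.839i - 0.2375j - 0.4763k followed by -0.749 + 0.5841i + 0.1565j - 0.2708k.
-0.4971 - 0.8334i + 0.2112j + 0.1174k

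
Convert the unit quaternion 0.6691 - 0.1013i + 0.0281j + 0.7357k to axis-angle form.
axis = (-0.1363, 0.0378, 0.9899), θ = 96°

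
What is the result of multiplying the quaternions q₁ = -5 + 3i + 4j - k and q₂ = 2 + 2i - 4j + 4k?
4 + 8i + 14j - 42k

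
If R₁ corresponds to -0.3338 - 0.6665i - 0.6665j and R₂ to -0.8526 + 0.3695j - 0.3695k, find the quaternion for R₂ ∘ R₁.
0.5309 + 0.322i + 0.6912j + 0.3696k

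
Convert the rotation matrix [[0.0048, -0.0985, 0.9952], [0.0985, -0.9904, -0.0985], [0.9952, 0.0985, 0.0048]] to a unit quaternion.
0.0698 + 0.7054i + 0.7054k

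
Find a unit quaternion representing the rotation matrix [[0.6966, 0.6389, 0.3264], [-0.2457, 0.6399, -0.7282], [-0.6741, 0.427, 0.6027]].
0.8572 + 0.3369i + 0.2918j - 0.258k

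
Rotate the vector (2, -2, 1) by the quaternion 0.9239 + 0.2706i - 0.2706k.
(0.561, -2.914, -0.439)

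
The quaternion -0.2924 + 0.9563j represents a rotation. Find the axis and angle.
axis = (0, 1, 0), θ = 214°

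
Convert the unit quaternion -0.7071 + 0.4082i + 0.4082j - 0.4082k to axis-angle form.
axis = (√3/3, √3/3, -√3/3), θ = 3π/2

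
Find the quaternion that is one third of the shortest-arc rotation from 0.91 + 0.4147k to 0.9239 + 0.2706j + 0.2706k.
0.9244 + 0.0915j + 0.3704k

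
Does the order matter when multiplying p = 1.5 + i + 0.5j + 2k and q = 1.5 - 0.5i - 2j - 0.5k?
Yes: pq = 4.75 + 4.5i - 2.75j + 0.5k ≠ 4.75 - 3i - 1.75j + 4k = qp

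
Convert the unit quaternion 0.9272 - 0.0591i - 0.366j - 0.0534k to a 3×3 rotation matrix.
[[0.7264, 0.1423, -0.6724], [-0.0558, 0.9873, 0.1487], [0.685, -0.0705, 0.7251]]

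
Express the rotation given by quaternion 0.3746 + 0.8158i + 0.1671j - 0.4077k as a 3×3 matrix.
[[0.6117, 0.5781, -0.54], [-0.0328, -0.6635, -0.7475], [-0.7904, 0.4749, -0.3869]]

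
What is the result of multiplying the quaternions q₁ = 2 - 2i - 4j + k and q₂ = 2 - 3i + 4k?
-6 - 26i - 3j - 2k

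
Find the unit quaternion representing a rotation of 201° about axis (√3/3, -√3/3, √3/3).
-0.1822 + 0.5677i - 0.5677j + 0.5677k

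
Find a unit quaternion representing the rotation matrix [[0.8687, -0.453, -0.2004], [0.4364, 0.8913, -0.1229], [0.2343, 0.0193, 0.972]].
0.9659 + 0.0368i - 0.1125j + 0.2302k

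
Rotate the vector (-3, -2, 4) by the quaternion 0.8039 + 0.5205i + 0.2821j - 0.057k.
(-1.697, -4.985, 1.125)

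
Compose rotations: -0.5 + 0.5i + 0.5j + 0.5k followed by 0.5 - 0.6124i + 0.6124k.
-0.25 + 0.25i + 0.8624j - 0.3624k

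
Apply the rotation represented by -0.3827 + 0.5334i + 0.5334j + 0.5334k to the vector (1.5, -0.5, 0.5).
(-0.615, 0.799, 1.317)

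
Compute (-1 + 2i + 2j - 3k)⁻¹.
-0.0556 - 0.1111i - 0.1111j + 0.1667k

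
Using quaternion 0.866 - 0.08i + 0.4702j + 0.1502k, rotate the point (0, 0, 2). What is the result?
(1.581, 0.56, 1.09)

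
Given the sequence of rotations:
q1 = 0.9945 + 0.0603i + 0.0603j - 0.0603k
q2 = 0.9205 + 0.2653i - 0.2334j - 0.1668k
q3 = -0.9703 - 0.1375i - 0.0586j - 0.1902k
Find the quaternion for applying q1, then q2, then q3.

q2 · q1 = 0.9035 + 0.3435i - 0.1707j - 0.1913k
q3 · q2 · q1 = -0.8758 - 0.4788i + 0.021j + 0.0574k
-0.8758 - 0.4788i + 0.021j + 0.0574k


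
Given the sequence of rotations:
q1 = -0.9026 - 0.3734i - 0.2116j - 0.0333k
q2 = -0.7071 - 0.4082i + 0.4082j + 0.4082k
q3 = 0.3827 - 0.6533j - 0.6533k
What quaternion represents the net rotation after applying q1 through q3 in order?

q2 · q1 = 0.5858 + 0.7053i - 0.3848j - 0.1061k
q3 · q2 · q1 = -0.0965 + 0.0878i - 0.9907j + 0.0375k
-0.0965 + 0.0878i - 0.9907j + 0.0375k


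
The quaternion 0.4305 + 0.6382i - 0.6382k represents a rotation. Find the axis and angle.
axis = (√2/2, 0, -√2/2), θ = 129°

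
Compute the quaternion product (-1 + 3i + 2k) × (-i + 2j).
3 - 3i - 4j + 6k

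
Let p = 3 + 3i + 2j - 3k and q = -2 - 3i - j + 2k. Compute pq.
11 - 14i - 4j + 15k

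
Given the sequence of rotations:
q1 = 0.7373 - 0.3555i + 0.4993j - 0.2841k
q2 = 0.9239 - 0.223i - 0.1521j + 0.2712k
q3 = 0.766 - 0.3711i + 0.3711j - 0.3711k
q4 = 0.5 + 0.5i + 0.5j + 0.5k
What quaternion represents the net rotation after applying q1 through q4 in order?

q2 · q1 = 0.7549 - 0.5851i + 0.1894j - 0.2279k
q3 · q2 · q1 = 0.2063 - 0.7426i + 0.5578j - 0.3079k
q4 · q3 · q2 · q1 = 0.3495 - 0.701i + 0.1647j + 0.5994k
0.3495 - 0.701i + 0.1647j + 0.5994k


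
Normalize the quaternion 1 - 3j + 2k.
0.2673 - 0.8018j + 0.5345k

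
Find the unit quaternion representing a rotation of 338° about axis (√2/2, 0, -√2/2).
-0.9816 + 0.1349i - 0.1349k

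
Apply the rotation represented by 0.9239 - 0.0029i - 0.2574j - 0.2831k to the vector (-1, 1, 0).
(-0.183, 1.361, -0.337)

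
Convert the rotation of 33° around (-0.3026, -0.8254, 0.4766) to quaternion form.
0.9588 - 0.0859i - 0.2344j + 0.1354k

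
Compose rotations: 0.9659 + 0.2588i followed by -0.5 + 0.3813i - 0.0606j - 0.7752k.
-0.5816 + 0.2389i - 0.2592j - 0.7331k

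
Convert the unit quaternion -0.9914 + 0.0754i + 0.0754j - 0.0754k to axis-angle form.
axis = (√3/3, √3/3, -√3/3), θ = 345°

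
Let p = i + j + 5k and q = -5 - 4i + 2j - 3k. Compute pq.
17 - 18i - 22j - 19k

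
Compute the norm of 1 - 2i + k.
√6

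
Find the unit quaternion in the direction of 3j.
j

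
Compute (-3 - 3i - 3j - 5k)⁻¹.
-0.0577 + 0.0577i + 0.0577j + 0.0962k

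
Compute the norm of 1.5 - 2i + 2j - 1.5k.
3.536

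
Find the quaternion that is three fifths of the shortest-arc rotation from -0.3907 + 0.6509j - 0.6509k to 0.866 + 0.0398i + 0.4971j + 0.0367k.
-0.914 - 0.0317i - 0.0209j - 0.4039k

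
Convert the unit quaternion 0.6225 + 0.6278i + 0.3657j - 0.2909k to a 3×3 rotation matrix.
[[0.5633, 0.8213, 0.09], [0.097, 0.0425, -0.9944], [-0.8206, 0.5688, -0.0557]]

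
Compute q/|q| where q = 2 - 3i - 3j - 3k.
0.3592 - 0.5388i - 0.5388j - 0.5388k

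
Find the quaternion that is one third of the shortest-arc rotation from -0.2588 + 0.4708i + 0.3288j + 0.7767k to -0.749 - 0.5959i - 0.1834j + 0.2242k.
-0.5906 + 0.1102i + 0.1915j + 0.7761k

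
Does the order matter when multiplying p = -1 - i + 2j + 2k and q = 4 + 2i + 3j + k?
Yes: pq = -10 - 10i + 10j ≠ -10 - 2i + 14k = qp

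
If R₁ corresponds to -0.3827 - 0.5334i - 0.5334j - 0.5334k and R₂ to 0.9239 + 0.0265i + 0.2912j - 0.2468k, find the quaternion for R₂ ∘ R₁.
-0.3158 - 0.7899i - 0.4585j - 0.2572k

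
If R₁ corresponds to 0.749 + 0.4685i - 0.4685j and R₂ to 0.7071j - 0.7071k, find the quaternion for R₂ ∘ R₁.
0.3313 - 0.3313i + 0.1983j - 0.8609k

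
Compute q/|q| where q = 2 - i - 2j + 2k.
0.5547 - 0.2774i - 0.5547j + 0.5547k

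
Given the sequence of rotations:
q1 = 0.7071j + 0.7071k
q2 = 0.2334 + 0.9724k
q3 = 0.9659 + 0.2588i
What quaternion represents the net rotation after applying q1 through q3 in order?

q2 · q1 = -0.6876 - 0.6876i + 0.165j + 0.165k
q3 · q2 · q1 = -0.4862 - 0.8421i + 0.1167j + 0.2021k
-0.4862 - 0.8421i + 0.1167j + 0.2021k


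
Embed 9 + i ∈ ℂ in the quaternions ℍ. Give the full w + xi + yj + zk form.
9 + i + 0j + 0k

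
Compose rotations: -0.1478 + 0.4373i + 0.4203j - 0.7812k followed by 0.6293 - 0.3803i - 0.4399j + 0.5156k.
0.661 + 0.4583i + 0.2579j - 0.5353k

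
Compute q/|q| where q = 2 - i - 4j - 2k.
0.4 - 0.2i - 0.8j - 0.4k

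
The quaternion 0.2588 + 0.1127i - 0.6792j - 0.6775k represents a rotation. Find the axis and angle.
axis = (0.1167, -0.7032, -0.7014), θ = 5π/6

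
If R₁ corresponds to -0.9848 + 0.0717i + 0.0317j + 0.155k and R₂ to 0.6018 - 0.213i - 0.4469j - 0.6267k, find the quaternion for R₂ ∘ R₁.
-0.4661 + 0.2035i + 0.4473j + 0.7357k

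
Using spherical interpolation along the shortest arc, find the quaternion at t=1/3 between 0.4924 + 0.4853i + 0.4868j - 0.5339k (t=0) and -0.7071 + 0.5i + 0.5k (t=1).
0.6721 + 0.1645i + 0.3736j - 0.6178k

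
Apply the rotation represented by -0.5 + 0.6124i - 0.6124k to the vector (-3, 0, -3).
(1.5, -3.674, 1.5)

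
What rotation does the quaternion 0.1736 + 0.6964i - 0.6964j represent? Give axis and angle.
axis = (√2/2, -√2/2, 0), θ = 160°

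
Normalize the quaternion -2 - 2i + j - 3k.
-0.4714 - 0.4714i + 0.2357j - 0.7071k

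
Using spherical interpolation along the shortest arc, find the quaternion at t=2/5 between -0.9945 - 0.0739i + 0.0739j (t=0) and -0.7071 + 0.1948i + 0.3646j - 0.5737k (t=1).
-0.9453 + 0.0375i + 0.2062j - 0.25k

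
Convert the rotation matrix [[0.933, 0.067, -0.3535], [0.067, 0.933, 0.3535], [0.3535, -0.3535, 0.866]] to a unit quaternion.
0.9659 - 0.183i - 0.183j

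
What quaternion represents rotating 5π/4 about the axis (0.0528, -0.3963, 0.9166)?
-0.3827 + 0.0488i - 0.3661j + 0.8468k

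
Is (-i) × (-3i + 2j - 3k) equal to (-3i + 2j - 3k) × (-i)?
No: pq = -3 - 3j - 2k ≠ -3 + 3j + 2k = qp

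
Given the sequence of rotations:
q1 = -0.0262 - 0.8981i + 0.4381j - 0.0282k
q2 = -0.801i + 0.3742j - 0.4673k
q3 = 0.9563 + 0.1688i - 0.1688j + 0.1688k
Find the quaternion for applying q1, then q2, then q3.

q2 · q1 = -0.8965 + 0.2152i + 0.3873j - 0.0026k
q3 · q2 · q1 = -0.8278 - 0.0105i + 0.5585j - 0.0521k
-0.8278 - 0.0105i + 0.5585j - 0.0521k


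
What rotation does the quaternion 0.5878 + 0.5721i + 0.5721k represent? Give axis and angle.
axis = (√2/2, 0, √2/2), θ = 108°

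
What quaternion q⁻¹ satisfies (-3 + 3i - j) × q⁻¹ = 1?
-0.1579 - 0.1579i + 0.0526j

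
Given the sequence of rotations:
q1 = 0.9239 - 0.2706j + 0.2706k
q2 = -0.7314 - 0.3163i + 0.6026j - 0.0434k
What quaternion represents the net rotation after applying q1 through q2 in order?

q2 · q1 = -0.5009 - 0.1409i + 0.8402j - 0.1524k
-0.5009 - 0.1409i + 0.8402j - 0.1524k


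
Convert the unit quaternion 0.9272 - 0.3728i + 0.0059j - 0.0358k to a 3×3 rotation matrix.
[[0.9974, 0.062, 0.0376], [-0.0708, 0.7195, 0.6909], [0.0158, -0.6917, 0.722]]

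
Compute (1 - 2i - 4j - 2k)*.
1 + 2i + 4j + 2k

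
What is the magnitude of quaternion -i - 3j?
√10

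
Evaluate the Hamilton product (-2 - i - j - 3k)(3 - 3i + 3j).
-6 + 12i - 15k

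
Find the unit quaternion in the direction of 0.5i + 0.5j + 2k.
0.2357i + 0.2357j + 0.9428k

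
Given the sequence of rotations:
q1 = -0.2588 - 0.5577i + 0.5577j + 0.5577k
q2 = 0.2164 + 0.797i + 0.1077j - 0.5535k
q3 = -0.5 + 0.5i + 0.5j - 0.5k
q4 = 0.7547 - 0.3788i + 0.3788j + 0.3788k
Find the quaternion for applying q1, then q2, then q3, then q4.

q2 · q1 = 0.6371 + 0.0418i - 0.043j + 0.7685k
q3 · q2 · q1 = 0.0663 + 0.6604i - 0.0651j - 0.7452k
q4 · q3 · q2 · q1 = 0.6071 + 0.2157i - 0.0561j - 0.7628k
0.6071 + 0.2157i - 0.0561j - 0.7628k


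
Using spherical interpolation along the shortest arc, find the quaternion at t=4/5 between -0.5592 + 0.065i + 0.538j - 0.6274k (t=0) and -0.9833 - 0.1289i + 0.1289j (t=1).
-0.9574 - 0.0938i + 0.2322j - 0.144k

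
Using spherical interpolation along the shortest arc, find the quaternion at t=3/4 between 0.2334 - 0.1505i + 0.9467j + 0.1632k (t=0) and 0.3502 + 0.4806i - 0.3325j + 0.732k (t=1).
-0.2264 - 0.4732i + 0.6182j - 0.5853k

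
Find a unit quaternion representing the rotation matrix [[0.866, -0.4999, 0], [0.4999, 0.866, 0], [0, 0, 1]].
0.9659 + 0.2588k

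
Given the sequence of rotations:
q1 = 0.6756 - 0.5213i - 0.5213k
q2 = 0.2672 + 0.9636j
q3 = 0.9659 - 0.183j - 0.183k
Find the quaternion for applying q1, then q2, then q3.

q2 · q1 = 0.1805 - 0.6416i + 0.651j + 0.363k
q3 · q2 · q1 = 0.3599 - 0.567i + 0.7132j + 0.2002k
0.3599 - 0.567i + 0.7132j + 0.2002k


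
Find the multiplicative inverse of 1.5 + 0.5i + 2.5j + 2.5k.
0.1 - 0.0333i - 0.1667j - 0.1667k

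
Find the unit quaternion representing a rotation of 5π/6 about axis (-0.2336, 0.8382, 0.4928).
0.2588 - 0.2256i + 0.8096j + 0.476k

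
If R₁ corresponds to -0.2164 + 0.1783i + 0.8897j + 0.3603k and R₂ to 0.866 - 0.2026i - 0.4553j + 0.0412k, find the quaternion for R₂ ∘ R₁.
0.239 - 0.0024i + 0.9493j + 0.204k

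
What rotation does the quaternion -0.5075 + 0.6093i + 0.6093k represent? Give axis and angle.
axis = (√2/2, 0, √2/2), θ = 241°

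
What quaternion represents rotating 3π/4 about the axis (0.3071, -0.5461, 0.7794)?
0.3827 + 0.2837i - 0.5045j + 0.7201k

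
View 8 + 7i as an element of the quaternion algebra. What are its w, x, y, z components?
8 + 7i + 0j + 0k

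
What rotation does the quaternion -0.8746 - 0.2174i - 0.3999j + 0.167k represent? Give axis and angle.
axis = (-0.4484, -0.8248, 0.3444), θ = 302°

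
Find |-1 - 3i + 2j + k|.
√15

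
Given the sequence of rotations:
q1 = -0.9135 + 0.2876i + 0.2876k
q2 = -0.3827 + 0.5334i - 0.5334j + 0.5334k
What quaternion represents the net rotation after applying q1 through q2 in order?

q2 · q1 = 0.0428 - 0.7507i + 0.4873j - 0.4439k
0.0428 - 0.7507i + 0.4873j - 0.4439k


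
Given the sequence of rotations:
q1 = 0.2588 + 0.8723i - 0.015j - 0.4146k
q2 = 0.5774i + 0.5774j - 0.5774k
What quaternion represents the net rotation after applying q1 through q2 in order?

q2 · q1 = -0.7344 - 0.0986i - 0.1148j - 0.6618k
-0.7344 - 0.0986i - 0.1148j - 0.6618k


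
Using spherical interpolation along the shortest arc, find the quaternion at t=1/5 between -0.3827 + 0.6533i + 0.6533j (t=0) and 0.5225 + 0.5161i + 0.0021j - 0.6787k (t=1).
-0.203 + 0.7481i + 0.6015j - 0.1936k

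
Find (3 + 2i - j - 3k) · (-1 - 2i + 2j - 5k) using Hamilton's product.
-12 + 3i + 23j - 10k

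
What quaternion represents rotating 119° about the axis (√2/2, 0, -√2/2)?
0.5075 + 0.6093i - 0.6093k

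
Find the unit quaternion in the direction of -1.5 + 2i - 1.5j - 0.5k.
-0.5071 + 0.6761i - 0.5071j - 0.169k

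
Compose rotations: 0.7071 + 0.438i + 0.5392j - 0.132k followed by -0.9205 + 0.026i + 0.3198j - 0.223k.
-0.8641 - 0.3068i - 0.3644j - 0.1622k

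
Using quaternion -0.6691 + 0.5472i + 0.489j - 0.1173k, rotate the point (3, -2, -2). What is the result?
(2.292, 0.094, 3.426)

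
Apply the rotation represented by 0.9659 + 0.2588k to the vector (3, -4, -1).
(4.598, -1.964, -1)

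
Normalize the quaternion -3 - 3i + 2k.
-0.6396 - 0.6396i + 0.4264k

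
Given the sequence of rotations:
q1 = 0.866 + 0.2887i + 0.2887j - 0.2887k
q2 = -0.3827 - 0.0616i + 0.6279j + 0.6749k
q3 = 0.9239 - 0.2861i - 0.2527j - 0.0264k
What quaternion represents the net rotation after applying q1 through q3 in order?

q2 · q1 = -0.3001 - 0.5399i + 0.6103j + 0.4959k
q3 · q2 · q1 = -0.2644 - 0.5222i + 0.7958j + 0.155k
-0.2644 - 0.5222i + 0.7958j + 0.155k


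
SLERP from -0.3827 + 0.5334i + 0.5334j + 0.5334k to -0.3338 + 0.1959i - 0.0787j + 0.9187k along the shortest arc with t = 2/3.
-0.3788 + 0.3364i + 0.1411j + 0.8505k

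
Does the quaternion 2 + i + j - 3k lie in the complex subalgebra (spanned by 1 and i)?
No. The quaternion 2 + i + j - 3k has j-coefficient y = 1 and k-coefficient z = -3, not both zero, so it does not lie in the complex subalgebra spanned by 1 and i.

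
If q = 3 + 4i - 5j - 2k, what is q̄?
3 - 4i + 5j + 2k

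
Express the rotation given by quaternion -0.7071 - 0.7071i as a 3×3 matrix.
[[1, 0, 0], [0, 0, -1], [0, 1, 0]]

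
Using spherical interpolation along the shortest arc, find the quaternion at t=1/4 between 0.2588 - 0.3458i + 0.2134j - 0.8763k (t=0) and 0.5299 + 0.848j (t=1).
0.3911 - 0.2935i + 0.4555j - 0.7439k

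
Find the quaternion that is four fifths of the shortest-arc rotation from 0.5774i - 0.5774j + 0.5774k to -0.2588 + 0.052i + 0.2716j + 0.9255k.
-0.2256 + 0.1896i + 0.0925j + 0.9511k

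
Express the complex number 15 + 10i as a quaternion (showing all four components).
15 + 10i + 0j + 0k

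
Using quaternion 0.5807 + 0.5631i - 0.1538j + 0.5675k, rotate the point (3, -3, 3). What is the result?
(4.804, -0.193, 1.971)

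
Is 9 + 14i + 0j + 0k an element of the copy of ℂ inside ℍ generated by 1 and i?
Yes. The quaternion 9 + 14i has j- and k-coefficients y = z = 0, so it lies in the complex subalgebra spanned by 1 and i.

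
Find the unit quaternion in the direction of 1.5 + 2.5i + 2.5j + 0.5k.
0.3873 + 0.6455i + 0.6455j + 0.1291k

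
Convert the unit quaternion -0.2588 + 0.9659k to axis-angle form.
axis = (0, 0, 1), θ = 7π/6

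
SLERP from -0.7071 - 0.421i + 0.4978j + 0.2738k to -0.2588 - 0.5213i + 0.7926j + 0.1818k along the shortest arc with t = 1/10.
-0.6702 - 0.4377i + 0.5361j + 0.2681k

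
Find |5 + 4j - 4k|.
√57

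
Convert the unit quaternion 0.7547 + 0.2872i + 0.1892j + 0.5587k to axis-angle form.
axis = (0.4378, 0.2884, 0.8516), θ = 82°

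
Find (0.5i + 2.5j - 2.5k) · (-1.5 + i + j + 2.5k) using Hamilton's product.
3.25 + 8i - 7.5j + 1.75k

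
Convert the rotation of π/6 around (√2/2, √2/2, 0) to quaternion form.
0.9659 + 0.183i + 0.183j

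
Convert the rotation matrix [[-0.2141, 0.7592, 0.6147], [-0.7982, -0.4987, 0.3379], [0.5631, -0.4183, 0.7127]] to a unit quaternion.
-0.5 + 0.3781i - 0.0258j + 0.7787k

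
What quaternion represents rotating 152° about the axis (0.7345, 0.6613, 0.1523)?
0.2419 + 0.7127i + 0.6417j + 0.1478k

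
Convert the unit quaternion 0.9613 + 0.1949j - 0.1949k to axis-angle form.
axis = (0, √2/2, -√2/2), θ = 32°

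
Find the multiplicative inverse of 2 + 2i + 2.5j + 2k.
0.1096 - 0.1096i - 0.137j - 0.1096k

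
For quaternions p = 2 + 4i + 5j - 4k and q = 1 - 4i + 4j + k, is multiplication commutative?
No: pq = 2 + 17i + 25j + 34k ≠ 2 - 25i + j - 38k = qp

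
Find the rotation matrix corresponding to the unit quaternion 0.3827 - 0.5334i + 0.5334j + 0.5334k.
[[-0.1381, -0.9773, -0.1608], [-0.1608, -0.1381, 0.9773], [-0.9773, 0.1608, -0.1381]]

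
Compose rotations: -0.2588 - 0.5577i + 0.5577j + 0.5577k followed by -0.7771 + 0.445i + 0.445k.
0.2011 + 0.07i - 0.9297j - 0.3004k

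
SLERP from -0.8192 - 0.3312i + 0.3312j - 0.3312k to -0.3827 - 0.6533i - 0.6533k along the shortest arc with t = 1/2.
-0.6431 - 0.5268i + 0.1772j - 0.5268k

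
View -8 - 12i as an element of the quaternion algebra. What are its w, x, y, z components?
-8 - 12i + 0j + 0k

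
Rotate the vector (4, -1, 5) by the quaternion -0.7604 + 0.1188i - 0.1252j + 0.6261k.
(1.512, -3.996, 4.873)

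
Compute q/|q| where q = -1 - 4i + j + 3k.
-0.1925 - 0.7698i + 0.1925j + 0.5774k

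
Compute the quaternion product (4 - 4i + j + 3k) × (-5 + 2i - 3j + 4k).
-21 + 41i + 5j + 11k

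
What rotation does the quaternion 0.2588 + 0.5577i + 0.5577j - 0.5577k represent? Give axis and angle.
axis = (√3/3, √3/3, -√3/3), θ = 5π/6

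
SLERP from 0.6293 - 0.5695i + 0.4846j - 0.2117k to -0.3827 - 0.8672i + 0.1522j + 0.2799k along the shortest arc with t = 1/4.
0.4137 - 0.7766i + 0.4667j - 0.0891k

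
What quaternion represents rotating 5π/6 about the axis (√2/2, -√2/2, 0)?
0.2588 + 0.683i - 0.683j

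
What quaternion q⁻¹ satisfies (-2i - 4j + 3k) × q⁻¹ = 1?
0.069i + 0.1379j - 0.1034k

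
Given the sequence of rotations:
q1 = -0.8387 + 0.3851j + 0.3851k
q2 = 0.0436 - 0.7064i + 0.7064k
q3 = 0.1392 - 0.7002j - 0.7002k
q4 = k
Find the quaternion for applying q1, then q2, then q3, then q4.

q2 · q1 = -0.3086 + 0.3204i + 0.2888j - 0.8477k
q3 · q2 · q1 = -0.4343 + 0.8404i + 0.0319j + 0.3224k
q4 · q3 · q2 · q1 = -0.3224 - 0.0319i + 0.8404j - 0.4343k
-0.3224 - 0.0319i + 0.8404j - 0.4343k


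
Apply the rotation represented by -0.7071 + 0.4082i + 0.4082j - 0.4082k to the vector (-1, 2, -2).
(1, -0.732, -2.732)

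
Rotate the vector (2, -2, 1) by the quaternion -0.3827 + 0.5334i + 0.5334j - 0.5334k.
(-1.575, 2.07, 1.495)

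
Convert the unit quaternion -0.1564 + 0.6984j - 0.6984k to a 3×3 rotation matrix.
[[-0.9511, -0.2185, -0.2185], [0.2185, 0.0245, -0.9755], [0.2185, -0.9755, 0.0245]]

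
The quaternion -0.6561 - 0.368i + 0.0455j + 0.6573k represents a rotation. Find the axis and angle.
axis = (-0.4876, 0.0603, 0.871), θ = 262°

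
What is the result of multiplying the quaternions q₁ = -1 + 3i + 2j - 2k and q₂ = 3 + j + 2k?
-1 + 15i - j - 5k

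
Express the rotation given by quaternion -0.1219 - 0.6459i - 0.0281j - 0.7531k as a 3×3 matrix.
[[-0.1359, -0.1473, 0.9797], [0.2199, -0.9687, -0.1151], [0.966, 0.1998, 0.164]]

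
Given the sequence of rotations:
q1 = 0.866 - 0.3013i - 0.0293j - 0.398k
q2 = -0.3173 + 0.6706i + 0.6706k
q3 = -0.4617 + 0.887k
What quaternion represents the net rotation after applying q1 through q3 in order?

q2 · q1 = 0.1942 + 0.696i + 0.0741j + 0.6874k
q3 · q2 · q1 = -0.6994 - 0.3871i + 0.5831j - 0.1451k
-0.6994 - 0.3871i + 0.5831j - 0.1451k


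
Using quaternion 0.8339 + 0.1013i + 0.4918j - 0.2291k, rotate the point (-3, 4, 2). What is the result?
(2.241, 3.557, 3.366)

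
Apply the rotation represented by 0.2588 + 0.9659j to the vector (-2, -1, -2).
(0.732, -1, 2.732)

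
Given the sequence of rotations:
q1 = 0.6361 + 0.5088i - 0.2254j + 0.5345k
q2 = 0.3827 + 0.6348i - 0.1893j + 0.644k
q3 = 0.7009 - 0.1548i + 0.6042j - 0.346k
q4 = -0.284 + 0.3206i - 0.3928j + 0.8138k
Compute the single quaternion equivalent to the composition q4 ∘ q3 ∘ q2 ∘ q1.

q2 · q1 = -0.4664 + 0.6425i - 0.2183j + 0.5674k
q3 · q2 · q1 = 0.1008 + 0.7898i - 0.5693j + 0.2047k
q4 · q3 · q2 · q1 = -0.672 + 0.1909i + 0.6992j + 0.1516k
-0.672 + 0.1909i + 0.6992j + 0.1516k


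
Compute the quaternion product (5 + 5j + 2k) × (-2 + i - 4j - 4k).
18 - 7i - 28j - 29k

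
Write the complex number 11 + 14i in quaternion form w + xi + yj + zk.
11 + 14i + 0j + 0k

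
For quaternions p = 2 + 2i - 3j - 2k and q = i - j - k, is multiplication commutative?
No: pq = -7 + 3i - 2j - k ≠ -7 + i - 2j - 3k = qp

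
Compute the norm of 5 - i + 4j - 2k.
√46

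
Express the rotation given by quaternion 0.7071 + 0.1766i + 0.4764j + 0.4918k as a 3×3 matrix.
[[0.0624, -0.5272, 0.8474], [0.8638, 0.4539, 0.2188], [-0.5, 0.7183, 0.4837]]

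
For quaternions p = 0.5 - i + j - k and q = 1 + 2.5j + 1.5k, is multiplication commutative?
No: pq = -0.5 + 3i + 3.75j - 2.75k ≠ -0.5 - 5i + 0.75j + 2.25k = qp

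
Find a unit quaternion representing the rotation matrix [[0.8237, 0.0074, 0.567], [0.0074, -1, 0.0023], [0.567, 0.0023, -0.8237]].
0.9549i + 0.0039j + 0.2969k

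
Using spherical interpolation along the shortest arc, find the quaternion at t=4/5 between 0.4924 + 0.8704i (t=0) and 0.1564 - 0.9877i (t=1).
-0.0227 + 0.9997i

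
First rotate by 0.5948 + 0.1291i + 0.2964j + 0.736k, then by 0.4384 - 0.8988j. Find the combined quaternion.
0.5272 - 0.6049i - 0.4047j + 0.4387k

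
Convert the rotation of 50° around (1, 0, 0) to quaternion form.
0.9063 + 0.4226i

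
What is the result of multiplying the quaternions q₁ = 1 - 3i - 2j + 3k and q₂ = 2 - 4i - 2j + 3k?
-23 - 10i - 9j + 7k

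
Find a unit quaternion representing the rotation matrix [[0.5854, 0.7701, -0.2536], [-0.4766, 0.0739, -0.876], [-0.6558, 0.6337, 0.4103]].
0.7193 + 0.5247i + 0.1398j - 0.4333k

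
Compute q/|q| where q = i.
i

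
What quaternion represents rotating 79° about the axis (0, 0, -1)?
0.7716 - 0.6361k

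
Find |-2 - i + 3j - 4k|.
√30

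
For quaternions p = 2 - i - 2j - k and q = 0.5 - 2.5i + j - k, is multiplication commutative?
No: pq = -0.5 - 2.5i + 2.5j - 8.5k ≠ -0.5 - 8.5i - 0.5j + 3.5k = qp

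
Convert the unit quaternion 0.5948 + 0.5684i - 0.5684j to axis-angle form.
axis = (√2/2, -√2/2, 0), θ = 107°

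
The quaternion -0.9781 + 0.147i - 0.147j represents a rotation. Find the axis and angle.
axis = (√2/2, -√2/2, 0), θ = 336°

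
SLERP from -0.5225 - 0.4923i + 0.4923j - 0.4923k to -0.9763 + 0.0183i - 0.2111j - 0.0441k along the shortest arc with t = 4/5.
-0.9793 - 0.1065i - 0.0613j - 0.1608k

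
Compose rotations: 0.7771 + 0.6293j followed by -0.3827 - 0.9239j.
0.284 - 0.9588j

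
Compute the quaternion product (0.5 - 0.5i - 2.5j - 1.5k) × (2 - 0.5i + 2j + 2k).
8.75 - 3.25i - 2.25j - 4.25k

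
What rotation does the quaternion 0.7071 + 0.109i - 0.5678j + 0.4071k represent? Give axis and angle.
axis = (0.1541, -0.803, 0.5757), θ = π/2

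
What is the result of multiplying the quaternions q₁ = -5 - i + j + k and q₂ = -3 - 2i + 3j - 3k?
13 + 7i - 23j + 11k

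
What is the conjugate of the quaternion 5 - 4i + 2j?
5 + 4i - 2j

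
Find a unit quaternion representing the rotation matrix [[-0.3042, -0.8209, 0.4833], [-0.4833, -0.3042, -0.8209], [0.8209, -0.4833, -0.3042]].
0.1478 + 0.571i - 0.571j + 0.571k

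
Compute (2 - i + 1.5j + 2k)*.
2 + i - 1.5j - 2k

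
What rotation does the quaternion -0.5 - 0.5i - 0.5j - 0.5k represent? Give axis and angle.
axis = (-√3/3, -√3/3, -√3/3), θ = 4π/3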